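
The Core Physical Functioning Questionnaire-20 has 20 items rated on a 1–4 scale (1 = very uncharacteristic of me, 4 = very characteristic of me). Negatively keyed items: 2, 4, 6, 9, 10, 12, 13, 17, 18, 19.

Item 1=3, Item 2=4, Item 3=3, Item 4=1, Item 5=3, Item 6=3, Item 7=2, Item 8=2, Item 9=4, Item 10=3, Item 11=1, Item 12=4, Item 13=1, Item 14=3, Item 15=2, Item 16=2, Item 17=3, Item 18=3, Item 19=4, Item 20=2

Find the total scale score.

43

Reversing items 2, 4, 6, 9, 10, 12, 13, 17, 18, and 19 with 5 − raw:
Total = 3 + (5−4) + 3 + (5−1) + 3 + (5−3) + 2 + 2 + (5−4) + (5−3) + 1 + (5−4) + (5−1) + 3 + 2 + 2 + (5−3) + (5−3) + (5−4) + 2
      = 3 + 1 + 3 + 4 + 3 + 2 + 2 + 2 + 1 + 2 + 1 + 1 + 4 + 3 + 2 + 2 + 2 + 2 + 1 + 2 = 43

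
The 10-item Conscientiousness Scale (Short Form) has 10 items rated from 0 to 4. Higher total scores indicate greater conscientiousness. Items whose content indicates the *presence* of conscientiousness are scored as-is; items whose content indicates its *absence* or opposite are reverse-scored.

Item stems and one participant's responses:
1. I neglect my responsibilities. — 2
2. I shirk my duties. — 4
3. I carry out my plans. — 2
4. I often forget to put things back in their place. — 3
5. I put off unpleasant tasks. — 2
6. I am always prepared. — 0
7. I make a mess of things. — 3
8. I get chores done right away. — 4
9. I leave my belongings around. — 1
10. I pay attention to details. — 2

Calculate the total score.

17

Items 1, 2, 4, 5, 7, 9 describe the absence/opposite of conscientiousness → reverse-score.
on a 0–4 scale, reversed = 4 − raw.
  item 1: 4 − 2 = 2
  item 2: 4 − 4 = 0
  item 3: 2
  item 4: 4 − 3 = 1
  item 5: 4 − 2 = 2
  item 6: 0
  item 7: 4 − 3 = 1
  item 8: 4
  item 9: 4 − 1 = 3
  item 10: 2
Total = 2 + 0 + 2 + 1 + 2 + 0 + 1 + 4 + 3 + 2 = 17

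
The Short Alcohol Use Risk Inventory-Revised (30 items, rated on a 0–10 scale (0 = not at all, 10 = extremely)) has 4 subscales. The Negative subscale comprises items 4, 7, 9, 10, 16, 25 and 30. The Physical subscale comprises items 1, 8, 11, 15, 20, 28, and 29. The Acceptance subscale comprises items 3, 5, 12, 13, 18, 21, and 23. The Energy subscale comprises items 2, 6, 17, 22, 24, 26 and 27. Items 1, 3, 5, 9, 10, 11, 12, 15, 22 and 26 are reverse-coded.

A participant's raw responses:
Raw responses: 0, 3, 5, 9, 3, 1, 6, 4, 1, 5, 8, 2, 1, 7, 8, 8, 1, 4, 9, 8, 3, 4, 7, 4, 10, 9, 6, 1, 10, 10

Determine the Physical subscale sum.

37

Physical items: 1, 8, 11, 15, 20, 28, 29.
Of these, items 1, 11 and 15 are reverse-coded; reversed = (0+10) − raw = 10 − raw.
  item 1: 10 − 0 = 10
  item 8: 4
  item 11: 10 − 8 = 2
  item 15: 10 − 8 = 2
  item 20: 8
  item 28: 1
  item 29: 10
Sum = 10 + 4 + 2 + 2 + 8 + 1 + 10 = 37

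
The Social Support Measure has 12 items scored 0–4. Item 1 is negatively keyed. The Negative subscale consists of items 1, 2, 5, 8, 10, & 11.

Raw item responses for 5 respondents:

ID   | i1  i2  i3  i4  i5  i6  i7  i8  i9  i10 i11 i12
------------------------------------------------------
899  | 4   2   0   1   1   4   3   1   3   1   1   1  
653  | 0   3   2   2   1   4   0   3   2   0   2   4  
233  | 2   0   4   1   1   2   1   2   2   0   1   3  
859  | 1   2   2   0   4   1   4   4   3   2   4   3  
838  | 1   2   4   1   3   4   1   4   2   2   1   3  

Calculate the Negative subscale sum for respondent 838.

Respondent 838 raw: 1, 2, 4, 1, 3, 4, 1, 4, 2, 2, 1, 3.
Negative items: 1, 2, 5, 8, 10, 11.
Reverse-coded (reverse-coded value = 4 − response):
  item 1: 4 − 1 = 3
  item 2: 2
  item 5: 3
  item 8: 4
  item 10: 2
  item 11: 1
Sum = 3 + 2 + 3 + 4 + 2 + 1 = 15

15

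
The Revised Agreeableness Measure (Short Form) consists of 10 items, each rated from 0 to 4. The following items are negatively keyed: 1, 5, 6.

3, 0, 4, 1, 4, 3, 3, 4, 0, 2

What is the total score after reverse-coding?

16

Reverse-coded items (on a 0–4 scale, reversed = 4 − raw):
  item 1: 4 − 3 = 1
  item 5: 4 − 4 = 0
  item 6: 4 − 3 = 1
Scored responses: 1, 0, 4, 1, 0, 1, 3, 4, 0, 2
Total = 1 + 0 + 4 + 1 + 0 + 1 + 3 + 4 + 0 + 2 = 16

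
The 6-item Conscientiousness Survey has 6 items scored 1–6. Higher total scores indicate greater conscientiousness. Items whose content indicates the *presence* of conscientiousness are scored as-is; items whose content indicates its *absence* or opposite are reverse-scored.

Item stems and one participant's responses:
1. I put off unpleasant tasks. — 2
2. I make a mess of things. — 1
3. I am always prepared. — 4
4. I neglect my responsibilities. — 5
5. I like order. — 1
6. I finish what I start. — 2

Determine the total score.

Items 1, 2, 4 describe the absence/opposite of conscientiousness → reverse-score.
on a 1–6 scale, reversed = 7 − raw.
  item 1: 7 − 2 = 5
  item 2: 7 − 1 = 6
  item 3: 4
  item 4: 7 − 5 = 2
  item 5: 1
  item 6: 2
Total = 5 + 6 + 4 + 2 + 1 + 2 = 20

20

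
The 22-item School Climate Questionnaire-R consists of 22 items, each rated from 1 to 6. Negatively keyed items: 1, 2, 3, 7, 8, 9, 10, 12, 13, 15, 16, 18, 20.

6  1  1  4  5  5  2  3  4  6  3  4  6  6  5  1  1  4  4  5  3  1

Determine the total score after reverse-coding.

75

Reversing items 1, 2, 3, 7, 8, 9, 10, 12, 13, 15, 16, 18 and 20 with 7 − raw:
Total = (7−6) + (7−1) + (7−1) + 4 + 5 + 5 + (7−2) + (7−3) + (7−4) + (7−6) + 3 + (7−4) + (7−6) + 6 + (7−5) + (7−1) + 1 + (7−4) + 4 + (7−5) + 3 + 1
      = 1 + 6 + 6 + 4 + 5 + 5 + 5 + 4 + 3 + 1 + 3 + 3 + 1 + 6 + 2 + 6 + 1 + 3 + 4 + 2 + 3 + 1 = 75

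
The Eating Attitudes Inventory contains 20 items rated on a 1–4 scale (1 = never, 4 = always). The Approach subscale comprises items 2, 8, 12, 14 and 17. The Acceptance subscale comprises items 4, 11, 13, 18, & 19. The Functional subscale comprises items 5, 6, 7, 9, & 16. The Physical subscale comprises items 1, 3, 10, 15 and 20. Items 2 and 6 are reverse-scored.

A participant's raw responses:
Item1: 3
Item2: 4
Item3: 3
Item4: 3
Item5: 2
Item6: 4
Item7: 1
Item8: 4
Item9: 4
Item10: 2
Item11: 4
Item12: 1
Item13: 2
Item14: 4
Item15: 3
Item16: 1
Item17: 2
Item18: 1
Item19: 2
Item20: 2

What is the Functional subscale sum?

9

Functional items: 5, 6, 7, 9, 16.
Of these, item 6 is reverse-scored; reverse-coded value = 5 − response.
  item 5: 2
  item 6: 5 − 4 = 1
  item 7: 1
  item 9: 4
  item 16: 1
Sum = 2 + 1 + 1 + 4 + 1 = 9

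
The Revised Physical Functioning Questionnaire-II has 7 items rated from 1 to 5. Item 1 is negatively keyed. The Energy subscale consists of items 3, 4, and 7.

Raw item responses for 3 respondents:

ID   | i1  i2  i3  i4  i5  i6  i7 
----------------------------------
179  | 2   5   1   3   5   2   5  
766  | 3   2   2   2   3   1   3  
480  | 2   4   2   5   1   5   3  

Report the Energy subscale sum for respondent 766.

7

Respondent 766 raw: 3, 2, 2, 2, 3, 1, 3.
Energy items: 3, 4, 7.
Reverse-coded (reversed = (1+5) − raw = 6 − raw):
  item 3: 2
  item 4: 2
  item 7: 3
Sum = 2 + 2 + 3 = 7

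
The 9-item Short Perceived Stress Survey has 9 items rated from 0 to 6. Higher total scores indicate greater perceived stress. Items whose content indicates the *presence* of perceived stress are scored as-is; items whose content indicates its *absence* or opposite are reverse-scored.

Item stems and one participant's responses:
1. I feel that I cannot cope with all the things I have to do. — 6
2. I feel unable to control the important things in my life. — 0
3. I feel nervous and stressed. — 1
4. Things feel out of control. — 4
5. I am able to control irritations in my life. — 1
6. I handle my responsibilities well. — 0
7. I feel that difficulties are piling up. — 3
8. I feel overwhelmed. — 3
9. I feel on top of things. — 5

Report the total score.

29

Items 5, 6, 9 describe the absence/opposite of perceived stress → reverse-score.
reversed = (0+6) − raw = 6 − raw.
  item 1: 6
  item 2: 0
  item 3: 1
  item 4: 4
  item 5: 6 − 1 = 5
  item 6: 6 − 0 = 6
  item 7: 3
  item 8: 3
  item 9: 6 − 5 = 1
Total = 6 + 0 + 1 + 4 + 5 + 6 + 3 + 3 + 1 = 29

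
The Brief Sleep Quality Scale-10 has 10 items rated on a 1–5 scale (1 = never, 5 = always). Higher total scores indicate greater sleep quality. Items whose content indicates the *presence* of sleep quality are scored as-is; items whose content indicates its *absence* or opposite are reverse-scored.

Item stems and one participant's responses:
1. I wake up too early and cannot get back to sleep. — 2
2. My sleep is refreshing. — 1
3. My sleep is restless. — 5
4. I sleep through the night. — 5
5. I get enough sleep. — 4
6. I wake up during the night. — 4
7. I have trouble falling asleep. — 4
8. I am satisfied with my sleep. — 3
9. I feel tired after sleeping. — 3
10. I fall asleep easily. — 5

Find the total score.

Items 1, 3, 6, 7, 9 describe the absence/opposite of sleep quality → reverse-score.
reversed = (1+5) − raw = 6 − raw.
  item 1: 6 − 2 = 4
  item 2: 1
  item 3: 6 − 5 = 1
  item 4: 5
  item 5: 4
  item 6: 6 − 4 = 2
  item 7: 6 − 4 = 2
  item 8: 3
  item 9: 6 − 3 = 3
  item 10: 5
Total = 4 + 1 + 1 + 5 + 4 + 2 + 2 + 3 + 3 + 5 = 30

30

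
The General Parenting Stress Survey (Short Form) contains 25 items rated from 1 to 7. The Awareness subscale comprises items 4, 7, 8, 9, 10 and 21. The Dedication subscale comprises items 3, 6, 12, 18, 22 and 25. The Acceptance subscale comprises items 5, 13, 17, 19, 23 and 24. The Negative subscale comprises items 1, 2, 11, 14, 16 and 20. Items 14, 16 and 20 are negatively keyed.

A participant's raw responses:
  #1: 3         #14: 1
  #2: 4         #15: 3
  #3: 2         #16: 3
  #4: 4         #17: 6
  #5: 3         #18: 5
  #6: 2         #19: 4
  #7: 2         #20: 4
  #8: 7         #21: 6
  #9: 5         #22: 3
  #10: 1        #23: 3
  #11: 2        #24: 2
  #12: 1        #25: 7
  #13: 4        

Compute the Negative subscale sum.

Negative items: 1, 2, 11, 14, 16, 20.
Of these, items 14, 16, and 20 are negatively keyed; reversed = (1+7) − raw = 8 − raw.
  item 1: 3
  item 2: 4
  item 11: 2
  item 14: 8 − 1 = 7
  item 16: 8 − 3 = 5
  item 20: 8 − 4 = 4
Sum = 3 + 4 + 2 + 7 + 5 + 4 = 25

25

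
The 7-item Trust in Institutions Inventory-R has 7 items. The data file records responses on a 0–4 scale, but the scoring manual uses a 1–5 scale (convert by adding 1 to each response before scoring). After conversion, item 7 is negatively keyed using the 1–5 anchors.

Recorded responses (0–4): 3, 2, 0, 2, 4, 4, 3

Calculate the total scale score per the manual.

Convert to 1–5: 4, 3, 1, 3, 5, 5, 4
Reverse-coded (reversed = (1+5) − raw = 6 − raw):
  item 7: 6 − 4 = 2
Scored: 4, 3, 1, 3, 5, 5, 2
Total = 23

23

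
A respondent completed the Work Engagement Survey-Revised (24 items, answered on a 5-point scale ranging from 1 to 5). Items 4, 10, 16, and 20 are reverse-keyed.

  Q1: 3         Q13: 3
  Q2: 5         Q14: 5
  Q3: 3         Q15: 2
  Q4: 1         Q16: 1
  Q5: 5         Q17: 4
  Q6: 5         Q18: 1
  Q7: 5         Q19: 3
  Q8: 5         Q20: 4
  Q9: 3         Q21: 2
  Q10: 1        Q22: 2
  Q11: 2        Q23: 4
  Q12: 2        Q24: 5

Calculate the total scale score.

Reversing items 4, 10, 16 and 20 with 6 − raw:
Total = 3 + 5 + 3 + (6−1) + 5 + 5 + 5 + 5 + 3 + (6−1) + 2 + 2 + 3 + 5 + 2 + (6−1) + 4 + 1 + 3 + (6−4) + 2 + 2 + 4 + 5
      = 3 + 5 + 3 + 5 + 5 + 5 + 5 + 5 + 3 + 5 + 2 + 2 + 3 + 5 + 2 + 5 + 4 + 1 + 3 + 2 + 2 + 2 + 4 + 5 = 86

86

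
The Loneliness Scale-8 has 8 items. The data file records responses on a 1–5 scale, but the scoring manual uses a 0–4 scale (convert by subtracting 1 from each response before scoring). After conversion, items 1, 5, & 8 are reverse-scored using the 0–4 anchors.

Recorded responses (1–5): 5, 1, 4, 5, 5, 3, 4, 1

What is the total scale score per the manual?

Convert to 0–4: 4, 0, 3, 4, 4, 2, 3, 0
Reverse-coded (reversed = (0+4) − raw = 4 − raw):
  item 1: 4 − 4 = 0
  item 5: 4 − 4 = 0
  item 8: 4 − 0 = 4
Scored: 0, 0, 3, 4, 0, 2, 3, 4
Total = 16

16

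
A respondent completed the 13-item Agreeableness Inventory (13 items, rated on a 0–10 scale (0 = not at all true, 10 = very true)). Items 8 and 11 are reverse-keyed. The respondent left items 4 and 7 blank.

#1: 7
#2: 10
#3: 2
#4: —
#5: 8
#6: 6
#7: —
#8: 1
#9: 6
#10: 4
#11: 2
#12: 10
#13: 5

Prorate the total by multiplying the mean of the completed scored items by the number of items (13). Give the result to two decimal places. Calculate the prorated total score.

Reverse-coded (on a 0–10 scale, reversed = 10 − raw):
  item 8: 10 − 1 = 9
  item 11: 10 − 2 = 8
Completed scored items (11 of 13): 7, 10, 2, 8, 6, 9, 6, 4, 8, 10, 5; sum = 75.
Person mean = 75 / 11 ≈ 6.8182
Prorated total = (75 / 11) × 13 = 88.64 (to 2 dp)

88.64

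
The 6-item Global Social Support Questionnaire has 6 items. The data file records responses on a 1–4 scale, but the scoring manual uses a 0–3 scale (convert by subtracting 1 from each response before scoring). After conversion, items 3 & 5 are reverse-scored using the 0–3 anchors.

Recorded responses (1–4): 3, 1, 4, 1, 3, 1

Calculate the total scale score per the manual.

Convert to 0–3: 2, 0, 3, 0, 2, 0
Reverse-coded (on a 0–3 scale, reversed = 3 − raw):
  item 3: 3 − 3 = 0
  item 5: 3 − 2 = 1
Scored: 2, 0, 0, 0, 1, 0
Total = 3

3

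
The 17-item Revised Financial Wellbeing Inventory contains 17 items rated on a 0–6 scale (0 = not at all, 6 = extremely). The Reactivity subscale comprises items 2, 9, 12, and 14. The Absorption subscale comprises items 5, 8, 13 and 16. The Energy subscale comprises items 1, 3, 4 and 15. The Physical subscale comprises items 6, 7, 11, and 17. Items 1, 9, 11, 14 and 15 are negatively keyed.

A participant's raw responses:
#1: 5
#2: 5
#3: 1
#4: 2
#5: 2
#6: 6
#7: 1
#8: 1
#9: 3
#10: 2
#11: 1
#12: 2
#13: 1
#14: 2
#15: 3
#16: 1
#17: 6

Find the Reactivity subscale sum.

14

Reactivity items: 2, 9, 12, 14.
Of these, items 9 and 14 are negatively keyed; reverse-coded value = 6 − response.
  item 2: 5
  item 9: 6 − 3 = 3
  item 12: 2
  item 14: 6 − 2 = 4
Sum = 5 + 3 + 2 + 4 = 14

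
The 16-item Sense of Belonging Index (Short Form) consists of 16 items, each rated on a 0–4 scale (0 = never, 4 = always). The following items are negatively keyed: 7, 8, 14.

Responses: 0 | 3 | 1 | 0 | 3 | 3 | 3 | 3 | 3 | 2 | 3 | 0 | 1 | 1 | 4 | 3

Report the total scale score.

Negatively keyed items use 4 − raw:
  item 7: 4 − 3 = 1
  item 8: 4 − 3 = 1
  item 14: 4 − 1 = 3
Scored items: 0, 3, 1, 0, 3, 3, 1, 1, 3, 2, 3, 0, 1, 3, 4, 3
Total = 0 + 3 + 1 + 0 + 3 + 3 + 1 + 1 + 3 + 2 + 3 + 0 + 1 + 3 + 4 + 3 = 31

31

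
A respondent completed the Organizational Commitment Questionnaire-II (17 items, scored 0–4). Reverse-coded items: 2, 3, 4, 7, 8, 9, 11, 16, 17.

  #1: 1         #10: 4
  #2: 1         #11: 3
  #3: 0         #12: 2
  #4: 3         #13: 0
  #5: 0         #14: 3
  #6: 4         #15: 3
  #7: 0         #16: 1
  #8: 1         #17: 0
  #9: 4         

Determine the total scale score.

Reverse-coded items (reversed = (0+4) − raw = 4 − raw):
  item 2: 4 − 1 = 3
  item 3: 4 − 0 = 4
  item 4: 4 − 3 = 1
  item 7: 4 − 0 = 4
  item 8: 4 − 1 = 3
  item 9: 4 − 4 = 0
  item 11: 4 − 3 = 1
  item 16: 4 − 1 = 3
  item 17: 4 − 0 = 4
Scored items: 1, 3, 4, 1, 0, 4, 4, 3, 0, 4, 1, 2, 0, 3, 3, 3, 4
Total = 1 + 3 + 4 + 1 + 0 + 4 + 4 + 3 + 0 + 4 + 1 + 2 + 0 + 3 + 3 + 3 + 4 = 40

40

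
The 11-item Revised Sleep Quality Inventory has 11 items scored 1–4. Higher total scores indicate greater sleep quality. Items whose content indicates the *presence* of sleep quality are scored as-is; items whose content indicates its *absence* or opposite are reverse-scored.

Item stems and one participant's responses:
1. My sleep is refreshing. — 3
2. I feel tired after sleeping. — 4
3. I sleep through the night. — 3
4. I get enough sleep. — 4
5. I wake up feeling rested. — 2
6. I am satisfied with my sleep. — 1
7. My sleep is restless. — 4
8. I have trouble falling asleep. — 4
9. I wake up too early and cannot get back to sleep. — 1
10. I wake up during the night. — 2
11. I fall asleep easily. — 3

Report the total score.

Items 2, 7, 8, 9, 10 describe the absence/opposite of sleep quality → reverse-score.
reversed = (1+4) − raw = 5 − raw.
  item 1: 3
  item 2: 5 − 4 = 1
  item 3: 3
  item 4: 4
  item 5: 2
  item 6: 1
  item 7: 5 − 4 = 1
  item 8: 5 − 4 = 1
  item 9: 5 − 1 = 4
  item 10: 5 − 2 = 3
  item 11: 3
Total = 3 + 1 + 3 + 4 + 2 + 1 + 1 + 1 + 4 + 3 + 3 = 26

26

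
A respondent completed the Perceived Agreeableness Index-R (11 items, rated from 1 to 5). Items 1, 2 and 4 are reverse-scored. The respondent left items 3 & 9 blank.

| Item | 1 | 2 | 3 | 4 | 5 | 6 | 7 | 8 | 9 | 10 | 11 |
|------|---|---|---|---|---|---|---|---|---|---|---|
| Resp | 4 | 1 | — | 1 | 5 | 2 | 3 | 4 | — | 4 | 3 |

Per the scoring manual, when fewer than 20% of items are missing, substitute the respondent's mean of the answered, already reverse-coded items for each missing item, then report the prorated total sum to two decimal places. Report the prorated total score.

40.33

Reverse-coded (on a 1–5 scale, reversed = 6 − raw):
  item 1: 6 − 4 = 2
  item 2: 6 − 1 = 5
  item 4: 6 − 1 = 5
Completed scored items (9 of 11): 2, 5, 5, 5, 2, 3, 4, 4, 3; sum = 33.
Person mean = 33 / 9 ≈ 3.6667
Prorated total = (33 / 9) × 11 = 40.33 (to 2 dp)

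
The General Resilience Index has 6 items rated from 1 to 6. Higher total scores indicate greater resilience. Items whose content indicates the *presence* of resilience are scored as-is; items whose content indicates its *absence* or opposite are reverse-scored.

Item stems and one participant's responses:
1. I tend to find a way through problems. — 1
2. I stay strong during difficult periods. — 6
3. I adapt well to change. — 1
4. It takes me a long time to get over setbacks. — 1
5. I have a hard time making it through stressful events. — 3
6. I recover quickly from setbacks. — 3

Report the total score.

Items 4, 5 describe the absence/opposite of resilience → reverse-score.
reversed = (1+6) − raw = 7 − raw.
  item 1: 1
  item 2: 6
  item 3: 1
  item 4: 7 − 1 = 6
  item 5: 7 − 3 = 4
  item 6: 3
Total = 1 + 6 + 1 + 6 + 4 + 3 = 21

21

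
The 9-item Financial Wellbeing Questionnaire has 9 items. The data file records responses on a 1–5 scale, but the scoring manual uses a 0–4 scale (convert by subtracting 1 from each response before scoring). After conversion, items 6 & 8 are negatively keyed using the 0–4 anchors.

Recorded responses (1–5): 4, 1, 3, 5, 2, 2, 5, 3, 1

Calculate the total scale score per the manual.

19

Convert to 0–4: 3, 0, 2, 4, 1, 1, 4, 2, 0
Reverse-coded (on a 0–4 scale, reversed = 4 − raw):
  item 6: 4 − 1 = 3
  item 8: 4 − 2 = 2
Scored: 3, 0, 2, 4, 1, 3, 4, 2, 0
Total = 19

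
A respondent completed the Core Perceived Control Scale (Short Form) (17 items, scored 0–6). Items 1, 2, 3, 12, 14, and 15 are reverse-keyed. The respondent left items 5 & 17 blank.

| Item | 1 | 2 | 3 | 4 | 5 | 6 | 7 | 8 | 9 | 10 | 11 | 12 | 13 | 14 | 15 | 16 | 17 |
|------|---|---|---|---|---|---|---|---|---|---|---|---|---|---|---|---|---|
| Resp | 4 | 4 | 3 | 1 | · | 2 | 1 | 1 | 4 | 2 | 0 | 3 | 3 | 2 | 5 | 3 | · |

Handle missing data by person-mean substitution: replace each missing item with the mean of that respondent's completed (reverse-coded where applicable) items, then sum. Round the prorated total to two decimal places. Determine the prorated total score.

36.27

Reverse-coded (reversed = (0+6) − raw = 6 − raw):
  item 1: 6 − 4 = 2
  item 2: 6 − 4 = 2
  item 3: 6 − 3 = 3
  item 12: 6 − 3 = 3
  item 14: 6 − 2 = 4
  item 15: 6 − 5 = 1
Completed scored items (15 of 17): 2, 2, 3, 1, 2, 1, 1, 4, 2, 0, 3, 3, 4, 1, 3; sum = 32.
Person mean = 32 / 15 ≈ 2.1333
Prorated total = (32 / 15) × 17 = 36.27 (to 2 dp)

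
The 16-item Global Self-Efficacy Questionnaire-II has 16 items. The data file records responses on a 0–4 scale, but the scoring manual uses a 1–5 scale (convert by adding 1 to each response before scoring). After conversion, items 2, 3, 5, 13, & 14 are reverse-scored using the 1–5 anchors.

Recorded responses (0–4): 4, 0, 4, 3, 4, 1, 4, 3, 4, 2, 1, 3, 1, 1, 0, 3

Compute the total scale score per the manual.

Convert to 1–5: 5, 1, 5, 4, 5, 2, 5, 4, 5, 3, 2, 4, 2, 2, 1, 4
Reverse-coded (reversed = (1+5) − raw = 6 − raw):
  item 2: 6 − 1 = 5
  item 3: 6 − 5 = 1
  item 5: 6 − 5 = 1
  item 13: 6 − 2 = 4
  item 14: 6 − 2 = 4
Scored: 5, 5, 1, 4, 1, 2, 5, 4, 5, 3, 2, 4, 4, 4, 1, 4
Total = 54

54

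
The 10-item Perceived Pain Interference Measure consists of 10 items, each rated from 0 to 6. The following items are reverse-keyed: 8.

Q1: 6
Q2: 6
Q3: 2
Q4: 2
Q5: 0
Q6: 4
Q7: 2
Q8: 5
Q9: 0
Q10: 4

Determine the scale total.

27

Reversing item 8 with 6 − raw:
Total = 6 + 6 + 2 + 2 + 0 + 4 + 2 + (6−5) + 0 + 4
      = 6 + 6 + 2 + 2 + 0 + 4 + 2 + 1 + 0 + 4 = 27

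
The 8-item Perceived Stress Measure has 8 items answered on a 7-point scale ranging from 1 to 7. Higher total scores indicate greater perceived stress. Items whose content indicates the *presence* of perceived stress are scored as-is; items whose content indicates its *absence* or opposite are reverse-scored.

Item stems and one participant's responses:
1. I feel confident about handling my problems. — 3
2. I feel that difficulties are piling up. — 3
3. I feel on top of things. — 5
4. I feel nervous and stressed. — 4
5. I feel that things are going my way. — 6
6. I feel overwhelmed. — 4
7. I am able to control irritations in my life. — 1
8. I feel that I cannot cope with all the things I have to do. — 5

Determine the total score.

Items 1, 3, 5, 7 describe the absence/opposite of perceived stress → reverse-score.
reversed = (1+7) − raw = 8 − raw.
  item 1: 8 − 3 = 5
  item 2: 3
  item 3: 8 − 5 = 3
  item 4: 4
  item 5: 8 − 6 = 2
  item 6: 4
  item 7: 8 − 1 = 7
  item 8: 5
Total = 5 + 3 + 3 + 4 + 2 + 4 + 7 + 5 = 33

33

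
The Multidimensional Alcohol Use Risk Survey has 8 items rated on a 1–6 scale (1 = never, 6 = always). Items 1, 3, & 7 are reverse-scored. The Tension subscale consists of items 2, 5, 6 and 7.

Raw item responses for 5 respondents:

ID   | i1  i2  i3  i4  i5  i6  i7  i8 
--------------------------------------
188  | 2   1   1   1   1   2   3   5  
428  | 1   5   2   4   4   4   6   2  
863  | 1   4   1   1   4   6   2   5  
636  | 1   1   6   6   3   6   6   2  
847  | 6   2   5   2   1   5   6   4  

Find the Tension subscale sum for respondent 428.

Respondent 428 raw: 1, 5, 2, 4, 4, 4, 6, 2.
Tension items: 2, 5, 6, 7.
Reverse-coded (reversed = (1+6) − raw = 7 − raw):
  item 2: 5
  item 5: 4
  item 6: 4
  item 7: 7 − 6 = 1
Sum = 5 + 4 + 4 + 1 = 14

14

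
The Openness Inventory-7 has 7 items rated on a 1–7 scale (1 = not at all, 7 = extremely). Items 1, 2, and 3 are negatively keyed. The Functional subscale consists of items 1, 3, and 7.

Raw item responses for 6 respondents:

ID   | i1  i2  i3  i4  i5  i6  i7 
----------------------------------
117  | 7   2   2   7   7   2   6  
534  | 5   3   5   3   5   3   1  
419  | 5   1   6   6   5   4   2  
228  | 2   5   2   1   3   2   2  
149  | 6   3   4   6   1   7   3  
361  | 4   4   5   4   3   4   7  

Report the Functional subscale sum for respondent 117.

13

Respondent 117 raw: 7, 2, 2, 7, 7, 2, 6.
Functional items: 1, 3, 7.
Reverse-coded (reverse-coded value = 8 − response):
  item 1: 8 − 7 = 1
  item 3: 8 − 2 = 6
  item 7: 6
Sum = 1 + 6 + 6 = 13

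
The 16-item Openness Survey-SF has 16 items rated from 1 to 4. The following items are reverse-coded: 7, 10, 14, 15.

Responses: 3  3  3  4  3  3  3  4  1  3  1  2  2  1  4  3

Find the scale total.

Raw sum = 43. Reverse-coded items: 7, 10, 14, 15; their raw sum = 11.
Each reversal replaces raw with 5 − raw, changing the total by 5 − 2·raw per item.
Total = 43 + 4·5 − 2·11 = 43 + 20 − 22 = 41

41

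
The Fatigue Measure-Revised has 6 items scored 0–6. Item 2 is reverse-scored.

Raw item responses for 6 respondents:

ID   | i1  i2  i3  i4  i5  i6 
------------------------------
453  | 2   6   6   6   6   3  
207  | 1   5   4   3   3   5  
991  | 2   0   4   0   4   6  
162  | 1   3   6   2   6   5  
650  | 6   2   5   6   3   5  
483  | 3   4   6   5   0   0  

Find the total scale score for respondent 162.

Respondent 162 raw: 1, 3, 6, 2, 6, 5.
Reverse-coded (reversed = (0+6) − raw = 6 − raw):
  item 1: 1
  item 2: 6 − 3 = 3
  item 3: 6
  item 4: 2
  item 5: 6
  item 6: 5
Sum = 1 + 3 + 6 + 2 + 6 + 5 = 23

23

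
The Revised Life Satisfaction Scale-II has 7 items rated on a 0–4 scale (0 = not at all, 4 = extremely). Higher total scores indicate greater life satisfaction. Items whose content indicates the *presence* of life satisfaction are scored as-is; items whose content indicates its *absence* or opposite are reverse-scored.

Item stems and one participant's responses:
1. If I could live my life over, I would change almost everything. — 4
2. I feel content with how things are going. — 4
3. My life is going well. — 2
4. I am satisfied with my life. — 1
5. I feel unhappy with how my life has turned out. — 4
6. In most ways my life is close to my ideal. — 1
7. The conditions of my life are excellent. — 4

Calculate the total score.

Items 1, 5 describe the absence/opposite of life satisfaction → reverse-score.
reverse-coded value = 4 − response.
  item 1: 4 − 4 = 0
  item 2: 4
  item 3: 2
  item 4: 1
  item 5: 4 − 4 = 0
  item 6: 1
  item 7: 4
Total = 0 + 4 + 2 + 1 + 0 + 1 + 4 = 12

12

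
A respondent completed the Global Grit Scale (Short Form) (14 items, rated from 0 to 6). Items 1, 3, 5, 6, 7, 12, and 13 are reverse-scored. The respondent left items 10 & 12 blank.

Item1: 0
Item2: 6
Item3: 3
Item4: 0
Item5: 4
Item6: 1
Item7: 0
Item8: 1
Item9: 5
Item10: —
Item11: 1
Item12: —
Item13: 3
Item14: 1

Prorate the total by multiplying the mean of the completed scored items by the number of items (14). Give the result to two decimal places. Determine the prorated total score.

45.50

Reverse-coded (reversed = (0+6) − raw = 6 − raw):
  item 1: 6 − 0 = 6
  item 3: 6 − 3 = 3
  item 5: 6 − 4 = 2
  item 6: 6 − 1 = 5
  item 7: 6 − 0 = 6
  item 13: 6 − 3 = 3
Completed scored items (12 of 14): 6, 6, 3, 0, 2, 5, 6, 1, 5, 1, 3, 1; sum = 39.
Person mean = 39 / 12 ≈ 3.2500
Prorated total = (39 / 12) × 14 = 45.50 (to 2 dp)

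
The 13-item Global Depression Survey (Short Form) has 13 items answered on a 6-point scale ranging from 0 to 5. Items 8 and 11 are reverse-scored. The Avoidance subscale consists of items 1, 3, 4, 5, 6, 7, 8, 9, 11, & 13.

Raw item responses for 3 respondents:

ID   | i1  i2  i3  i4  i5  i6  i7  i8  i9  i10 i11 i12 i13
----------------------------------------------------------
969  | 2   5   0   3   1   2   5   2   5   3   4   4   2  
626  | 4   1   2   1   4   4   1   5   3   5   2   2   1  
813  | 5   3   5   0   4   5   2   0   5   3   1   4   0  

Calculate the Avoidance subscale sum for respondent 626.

Respondent 626 raw: 4, 1, 2, 1, 4, 4, 1, 5, 3, 5, 2, 2, 1.
Avoidance items: 1, 3, 4, 5, 6, 7, 8, 9, 11, 13.
Reverse-coded (reverse-coded value = 5 − response):
  item 1: 4
  item 3: 2
  item 4: 1
  item 5: 4
  item 6: 4
  item 7: 1
  item 8: 5 − 5 = 0
  item 9: 3
  item 11: 5 − 2 = 3
  item 13: 1
Sum = 4 + 2 + 1 + 4 + 4 + 1 + 0 + 3 + 3 + 1 = 23

23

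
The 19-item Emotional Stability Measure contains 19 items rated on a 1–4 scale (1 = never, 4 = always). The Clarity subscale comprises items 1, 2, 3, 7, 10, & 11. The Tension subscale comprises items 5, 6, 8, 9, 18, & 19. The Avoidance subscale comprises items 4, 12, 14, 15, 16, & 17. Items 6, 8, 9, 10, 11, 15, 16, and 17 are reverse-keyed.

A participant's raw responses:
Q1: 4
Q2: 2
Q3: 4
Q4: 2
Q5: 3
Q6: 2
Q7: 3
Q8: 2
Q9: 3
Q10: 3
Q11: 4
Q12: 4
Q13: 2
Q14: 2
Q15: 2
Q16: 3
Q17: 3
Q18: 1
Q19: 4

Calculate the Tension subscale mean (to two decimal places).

2.67

Tension items: 5, 6, 8, 9, 18, 19.
Of these, items 6, 8, and 9 are reverse-keyed; reversed = (1+4) − raw = 5 − raw.
  item 5: 3
  item 6: 5 − 2 = 3
  item 8: 5 − 2 = 3
  item 9: 5 − 3 = 2
  item 18: 1
  item 19: 4
Sum = 3 + 3 + 3 + 2 + 1 + 4 = 16
Mean = 16 / 6 = 2.67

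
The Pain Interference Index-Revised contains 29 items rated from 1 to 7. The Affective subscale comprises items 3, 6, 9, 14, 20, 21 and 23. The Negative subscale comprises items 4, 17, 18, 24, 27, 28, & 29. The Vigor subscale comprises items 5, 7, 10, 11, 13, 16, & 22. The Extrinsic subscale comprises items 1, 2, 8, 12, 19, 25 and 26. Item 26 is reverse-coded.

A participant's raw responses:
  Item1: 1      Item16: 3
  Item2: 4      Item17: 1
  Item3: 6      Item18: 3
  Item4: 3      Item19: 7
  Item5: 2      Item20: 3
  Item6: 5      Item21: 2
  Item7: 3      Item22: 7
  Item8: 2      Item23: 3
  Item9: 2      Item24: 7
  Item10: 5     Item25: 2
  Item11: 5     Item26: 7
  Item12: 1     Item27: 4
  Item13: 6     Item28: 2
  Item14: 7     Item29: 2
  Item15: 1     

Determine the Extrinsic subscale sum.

Extrinsic items: 1, 2, 8, 12, 19, 25, 26.
Of these, item 26 is reverse-coded; reversed = (1+7) − raw = 8 − raw.
  item 1: 1
  item 2: 4
  item 8: 2
  item 12: 1
  item 19: 7
  item 25: 2
  item 26: 8 − 7 = 1
Sum = 1 + 4 + 2 + 1 + 7 + 2 + 1 = 18

18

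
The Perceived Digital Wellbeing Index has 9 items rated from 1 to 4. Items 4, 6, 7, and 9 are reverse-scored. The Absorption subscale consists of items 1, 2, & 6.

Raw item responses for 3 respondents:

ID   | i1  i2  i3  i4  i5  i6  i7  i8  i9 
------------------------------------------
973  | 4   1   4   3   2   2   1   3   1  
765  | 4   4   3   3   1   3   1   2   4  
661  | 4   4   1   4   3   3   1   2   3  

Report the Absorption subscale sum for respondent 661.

10

Respondent 661 raw: 4, 4, 1, 4, 3, 3, 1, 2, 3.
Absorption items: 1, 2, 6.
Reverse-coded (on a 1–4 scale, reversed = 5 − raw):
  item 1: 4
  item 2: 4
  item 6: 5 − 3 = 2
Sum = 4 + 4 + 2 = 10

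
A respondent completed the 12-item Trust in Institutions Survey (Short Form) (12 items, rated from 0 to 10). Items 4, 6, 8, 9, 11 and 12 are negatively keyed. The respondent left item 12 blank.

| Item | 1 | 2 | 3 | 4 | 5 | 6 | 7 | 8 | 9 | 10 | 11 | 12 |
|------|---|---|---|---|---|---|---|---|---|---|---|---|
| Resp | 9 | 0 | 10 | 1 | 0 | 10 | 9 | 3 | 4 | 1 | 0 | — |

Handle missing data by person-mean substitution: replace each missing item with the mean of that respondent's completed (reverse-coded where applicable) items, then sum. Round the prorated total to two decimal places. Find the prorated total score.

66.55

Reverse-coded (reversed = (0+10) − raw = 10 − raw):
  item 4: 10 − 1 = 9
  item 6: 10 − 10 = 0
  item 8: 10 − 3 = 7
  item 9: 10 − 4 = 6
  item 11: 10 − 0 = 10
Completed scored items (11 of 12): 9, 0, 10, 9, 0, 0, 9, 7, 6, 1, 10; sum = 61.
Person mean = 61 / 11 ≈ 5.5455
Prorated total = (61 / 11) × 12 = 66.55 (to 2 dp)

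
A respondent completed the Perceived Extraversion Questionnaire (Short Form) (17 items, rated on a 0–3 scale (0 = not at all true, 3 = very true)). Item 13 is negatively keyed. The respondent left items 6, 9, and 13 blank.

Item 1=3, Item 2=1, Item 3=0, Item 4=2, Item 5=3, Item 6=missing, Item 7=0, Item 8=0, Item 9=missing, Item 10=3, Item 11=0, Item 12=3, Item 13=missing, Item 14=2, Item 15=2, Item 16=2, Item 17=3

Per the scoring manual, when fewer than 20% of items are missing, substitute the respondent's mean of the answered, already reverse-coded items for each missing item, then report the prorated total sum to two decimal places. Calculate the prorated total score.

29.14

Reverse-coded (on a 0–3 scale, reversed = 3 − raw):
Completed scored items (14 of 17): 3, 1, 0, 2, 3, 0, 0, 3, 0, 3, 2, 2, 2, 3; sum = 24.
Person mean = 24 / 14 ≈ 1.7143
Prorated total = (24 / 14) × 17 = 29.14 (to 2 dp)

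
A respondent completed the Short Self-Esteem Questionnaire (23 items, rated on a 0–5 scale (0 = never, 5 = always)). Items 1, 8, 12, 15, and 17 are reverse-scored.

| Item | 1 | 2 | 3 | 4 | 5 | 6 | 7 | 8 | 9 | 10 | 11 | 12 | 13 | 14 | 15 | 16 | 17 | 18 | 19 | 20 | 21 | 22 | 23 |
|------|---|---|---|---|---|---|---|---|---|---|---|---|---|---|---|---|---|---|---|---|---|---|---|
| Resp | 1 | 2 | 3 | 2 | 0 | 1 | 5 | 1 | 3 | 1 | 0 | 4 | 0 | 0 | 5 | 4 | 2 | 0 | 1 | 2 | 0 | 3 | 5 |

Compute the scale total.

Reversing items 1, 8, 12, 15, and 17 with 5 − raw:
Total = (5−1) + 2 + 3 + 2 + 0 + 1 + 5 + (5−1) + 3 + 1 + 0 + (5−4) + 0 + 0 + (5−5) + 4 + (5−2) + 0 + 1 + 2 + 0 + 3 + 5
      = 4 + 2 + 3 + 2 + 0 + 1 + 5 + 4 + 3 + 1 + 0 + 1 + 0 + 0 + 0 + 4 + 3 + 0 + 1 + 2 + 0 + 3 + 5 = 44

44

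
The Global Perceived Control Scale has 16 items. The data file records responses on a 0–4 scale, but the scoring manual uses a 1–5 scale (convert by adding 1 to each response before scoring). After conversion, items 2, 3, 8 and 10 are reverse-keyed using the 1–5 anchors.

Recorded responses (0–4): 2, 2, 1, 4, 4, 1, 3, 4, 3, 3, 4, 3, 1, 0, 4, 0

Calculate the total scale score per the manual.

Convert to 1–5: 3, 3, 2, 5, 5, 2, 4, 5, 4, 4, 5, 4, 2, 1, 5, 1
Reverse-coded (reverse-coded value = 6 − response):
  item 2: 6 − 3 = 3
  item 3: 6 − 2 = 4
  item 8: 6 − 5 = 1
  item 10: 6 − 4 = 2
Scored: 3, 3, 4, 5, 5, 2, 4, 1, 4, 2, 5, 4, 2, 1, 5, 1
Total = 51

51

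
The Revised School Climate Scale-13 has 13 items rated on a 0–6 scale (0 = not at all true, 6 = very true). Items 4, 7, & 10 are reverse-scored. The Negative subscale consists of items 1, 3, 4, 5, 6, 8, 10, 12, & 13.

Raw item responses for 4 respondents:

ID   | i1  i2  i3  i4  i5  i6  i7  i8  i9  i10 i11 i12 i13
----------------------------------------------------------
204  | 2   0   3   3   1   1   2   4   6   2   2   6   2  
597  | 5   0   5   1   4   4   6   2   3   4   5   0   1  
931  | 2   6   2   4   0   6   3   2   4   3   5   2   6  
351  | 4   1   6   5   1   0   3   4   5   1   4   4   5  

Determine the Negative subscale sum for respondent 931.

25

Respondent 931 raw: 2, 6, 2, 4, 0, 6, 3, 2, 4, 3, 5, 2, 6.
Negative items: 1, 3, 4, 5, 6, 8, 10, 12, 13.
Reverse-coded (reverse-coded value = 6 − response):
  item 1: 2
  item 3: 2
  item 4: 6 − 4 = 2
  item 5: 0
  item 6: 6
  item 8: 2
  item 10: 6 − 3 = 3
  item 12: 2
  item 13: 6
Sum = 2 + 2 + 2 + 0 + 6 + 2 + 3 + 2 + 6 = 25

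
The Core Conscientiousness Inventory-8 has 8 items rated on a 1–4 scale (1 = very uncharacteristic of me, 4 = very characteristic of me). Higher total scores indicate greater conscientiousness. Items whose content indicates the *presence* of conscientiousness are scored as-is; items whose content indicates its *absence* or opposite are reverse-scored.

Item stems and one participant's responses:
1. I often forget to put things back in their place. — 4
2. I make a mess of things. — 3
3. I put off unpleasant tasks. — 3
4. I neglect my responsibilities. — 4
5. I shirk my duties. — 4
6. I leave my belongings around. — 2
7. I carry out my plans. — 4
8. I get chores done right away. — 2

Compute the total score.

16

Items 1, 2, 3, 4, 5, 6 describe the absence/opposite of conscientiousness → reverse-score.
on a 1–4 scale, reversed = 5 − raw.
  item 1: 5 − 4 = 1
  item 2: 5 − 3 = 2
  item 3: 5 − 3 = 2
  item 4: 5 − 4 = 1
  item 5: 5 − 4 = 1
  item 6: 5 − 2 = 3
  item 7: 4
  item 8: 2
Total = 1 + 2 + 2 + 1 + 1 + 3 + 4 + 2 = 16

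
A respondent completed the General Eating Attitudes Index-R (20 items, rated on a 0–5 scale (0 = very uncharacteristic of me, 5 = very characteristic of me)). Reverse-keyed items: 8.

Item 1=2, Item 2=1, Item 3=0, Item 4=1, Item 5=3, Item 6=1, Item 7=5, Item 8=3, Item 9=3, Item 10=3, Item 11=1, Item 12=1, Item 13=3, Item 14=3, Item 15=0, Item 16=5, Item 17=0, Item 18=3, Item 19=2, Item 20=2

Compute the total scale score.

Raw sum = 42. Reverse-keyed items: 8; their raw sum = 3.
Each reversal replaces raw with 5 − raw, changing the total by 5 − 2·raw per item.
Total = 42 + 1·5 − 2·3 = 42 + 5 − 6 = 41

41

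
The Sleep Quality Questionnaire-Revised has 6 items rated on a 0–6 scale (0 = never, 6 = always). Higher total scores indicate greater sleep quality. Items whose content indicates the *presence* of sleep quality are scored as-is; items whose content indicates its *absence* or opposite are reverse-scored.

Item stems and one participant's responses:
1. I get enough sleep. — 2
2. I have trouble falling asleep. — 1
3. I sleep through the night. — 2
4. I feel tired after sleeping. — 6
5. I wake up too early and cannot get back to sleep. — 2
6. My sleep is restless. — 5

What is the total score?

Items 2, 4, 5, 6 describe the absence/opposite of sleep quality → reverse-score.
on a 0–6 scale, reversed = 6 − raw.
  item 1: 2
  item 2: 6 − 1 = 5
  item 3: 2
  item 4: 6 − 6 = 0
  item 5: 6 − 2 = 4
  item 6: 6 − 5 = 1
Total = 2 + 5 + 2 + 0 + 4 + 1 = 14

14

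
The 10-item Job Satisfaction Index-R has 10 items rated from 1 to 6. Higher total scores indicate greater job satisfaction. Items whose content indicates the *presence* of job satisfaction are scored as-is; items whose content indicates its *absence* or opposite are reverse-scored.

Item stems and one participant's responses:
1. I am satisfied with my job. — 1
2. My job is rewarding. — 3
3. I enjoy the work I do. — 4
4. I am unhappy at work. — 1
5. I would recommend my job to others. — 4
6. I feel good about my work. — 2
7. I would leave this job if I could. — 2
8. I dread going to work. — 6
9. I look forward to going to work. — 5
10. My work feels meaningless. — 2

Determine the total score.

36

Items 4, 7, 8, 10 describe the absence/opposite of job satisfaction → reverse-score.
reverse-coded value = 7 − response.
  item 1: 1
  item 2: 3
  item 3: 4
  item 4: 7 − 1 = 6
  item 5: 4
  item 6: 2
  item 7: 7 − 2 = 5
  item 8: 7 − 6 = 1
  item 9: 5
  item 10: 7 − 2 = 5
Total = 1 + 3 + 4 + 6 + 4 + 2 + 5 + 1 + 5 + 5 = 36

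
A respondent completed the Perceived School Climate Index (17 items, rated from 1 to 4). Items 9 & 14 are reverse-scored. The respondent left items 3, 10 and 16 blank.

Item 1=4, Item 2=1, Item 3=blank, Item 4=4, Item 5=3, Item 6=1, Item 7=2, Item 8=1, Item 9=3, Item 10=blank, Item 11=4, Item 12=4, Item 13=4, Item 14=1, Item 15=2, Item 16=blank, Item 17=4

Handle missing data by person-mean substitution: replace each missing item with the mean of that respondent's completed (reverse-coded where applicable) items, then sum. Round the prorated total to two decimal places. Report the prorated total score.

Reverse-coded (on a 1–4 scale, reversed = 5 − raw):
  item 9: 5 − 3 = 2
  item 14: 5 − 1 = 4
Completed scored items (14 of 17): 4, 1, 4, 3, 1, 2, 1, 2, 4, 4, 4, 4, 2, 4; sum = 40.
Person mean = 40 / 14 ≈ 2.8571
Prorated total = (40 / 14) × 17 = 48.57 (to 2 dp)

48.57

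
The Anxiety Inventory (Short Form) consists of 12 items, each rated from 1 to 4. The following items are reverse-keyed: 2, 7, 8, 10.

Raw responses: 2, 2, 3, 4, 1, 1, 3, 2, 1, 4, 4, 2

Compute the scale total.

27

Raw sum = 29. Reverse-keyed items: 2, 7, 8, 10; their raw sum = 11.
Each reversal replaces raw with 5 − raw, changing the total by 5 − 2·raw per item.
Total = 29 + 4·5 − 2·11 = 29 + 20 − 22 = 27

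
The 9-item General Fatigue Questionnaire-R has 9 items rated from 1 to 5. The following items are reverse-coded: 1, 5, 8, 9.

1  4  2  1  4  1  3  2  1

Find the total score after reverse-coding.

Apply reverse scoring (reversed = (1+5) − raw = 6 − raw):
  item 1: 6 − 1 = 5
  item 5: 6 − 4 = 2
  item 8: 6 − 2 = 4
  item 9: 6 − 1 = 5
After reverse-coding: 5, 4, 2, 1, 2, 1, 3, 4, 5
Total = 5 + 4 + 2 + 1 + 2 + 1 + 3 + 4 + 5 = 27

27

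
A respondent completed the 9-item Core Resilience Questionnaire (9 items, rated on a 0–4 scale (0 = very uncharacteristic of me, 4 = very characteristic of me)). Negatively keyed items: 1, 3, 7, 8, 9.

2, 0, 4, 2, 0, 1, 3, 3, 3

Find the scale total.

Negatively keyed items use 4 − raw:
  item 1: 4 − 2 = 2
  item 3: 4 − 4 = 0
  item 7: 4 − 3 = 1
  item 8: 4 − 3 = 1
  item 9: 4 − 3 = 1
Scored items: 2, 0, 0, 2, 0, 1, 1, 1, 1
Total = 2 + 0 + 0 + 2 + 0 + 1 + 1 + 1 + 1 = 8

8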